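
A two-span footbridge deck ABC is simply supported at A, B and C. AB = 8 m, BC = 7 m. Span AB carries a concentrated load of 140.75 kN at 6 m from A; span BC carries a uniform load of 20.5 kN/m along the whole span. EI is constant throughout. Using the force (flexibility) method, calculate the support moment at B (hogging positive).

Release continuity at B by inserting a hinge; the redundant is the internal moment M_B. The primary structure is two simply-supported spans AB and BC.
Rotations at B on the released spans (each span's end-slope, ×1/EI):
  span AB: point load 140.75 at a = 6: Pab(L + a)/(6LEI) = 492.6/EI
  span BC: UDL 20.5: wL³/(24EI) = 293/EI
  relative rotation θ_0 = (492.6 + 293)/EI = 785.6/EI
A unit hogging moment at B produces rotation L₁/(3EI) + L₂/(3EI) = 5/EI.
Slope continuity at B: θ_0 = M_B·5/EI, so M_B = 785.6/5 = 157.1 kN·m (hogging).

M_B = 157.1 kN·m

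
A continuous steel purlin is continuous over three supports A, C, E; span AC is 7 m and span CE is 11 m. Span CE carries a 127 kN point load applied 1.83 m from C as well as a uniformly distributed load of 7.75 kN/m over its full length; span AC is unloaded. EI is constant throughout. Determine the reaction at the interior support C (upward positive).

Take M_C as the redundant. Released structure: two simple spans AC and CE with a hinge at C.
Rotations at C on the released spans (each span's end-slope, ×1/EI):
  span CE: point load 127 at a = 1.83: Pab(L + b)/(6LEI) = 651.3/EI
  span CE: UDL 7.75: wL³/(24EI) = 429.8/EI
  relative rotation θ_0 = (0 + 1081)/EI = 1081/EI
A unit hogging moment at C produces rotation L₁/(3EI) + L₂/(3EI) = 6/EI.
Compatibility: M_C·(L₁+L₂)/(3EI) = θ_0, giving M_C = 180.2 kN·m (hogging).
Span AC, ΣM about A with M_C applied at C: R_C^{AC}·7 = 0 + 180.2, so R_C^{AC} = 25.74 kN and R_A = 0 − 25.74 = -25.74 kN.
Span CE, ΣM about E: R_C^{CE}·11 = 1633 + 180.2, so R_C^{CE} = 164.9 kN and R_E = 212.2 − 164.9 = 47.37 kN.
R_C = 25.74 + 164.9 = 190.6 kN.

R_C = 190.6 kN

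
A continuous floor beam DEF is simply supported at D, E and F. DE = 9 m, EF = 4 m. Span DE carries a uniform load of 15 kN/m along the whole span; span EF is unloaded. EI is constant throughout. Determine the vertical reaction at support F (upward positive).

R_F = -26.29 kN

Release continuity at E by inserting a hinge; the redundant is the internal moment M_E. The primary structure is two simply-supported spans DE and EF.
Discontinuity in slope at E on the released structure — sum the simple-span end rotations:
  span DE: UDL 15: wL³/(24EI) = 455.6/EI
  relative rotation θ_0 = (455.6 + 0)/EI = 455.6/EI
A unit hogging moment at E produces rotation L₁/(3EI) + L₂/(3EI) = 4.333/EI.
Slope continuity at E: θ_0 = M_E·4.333/EI, so M_E = 455.6/4.333 = 105.1 kN·m (hogging).
Span EF, ΣM about F: R_E^{EF}·4 = 0 + 105.1, so R_E^{EF} = 26.29 kN and R_F = 0 − 26.29 = -26.29 kN.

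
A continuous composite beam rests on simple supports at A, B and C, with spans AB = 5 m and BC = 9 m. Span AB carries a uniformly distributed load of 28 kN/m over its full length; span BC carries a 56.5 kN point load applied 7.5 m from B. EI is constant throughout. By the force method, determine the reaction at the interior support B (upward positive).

R_B = 97.38 kN

Release continuity at B by inserting a hinge; the redundant is the internal moment M_B. The primary structure is two simply-supported spans AB and BC.
Rotations at B on the released spans (each span's end-slope, ×1/EI):
  span AB: UDL 28: wL³/(24EI) = 145.8/EI
  span BC: point load 56.5 at a = 7.5: Pab(L + b)/(6LEI) = 123.6/EI
  relative rotation θ_0 = (145.8 + 123.6)/EI = 269.4/EI
A unit hogging moment at B produces rotation L₁/(3EI) + L₂/(3EI) = 4.667/EI.
Slope continuity at B: θ_0 = M_B·4.667/EI, so M_B = 269.4/4.667 = 57.73 kN·m (hogging).
Span AB, ΣM about A with M_B applied at B: R_B^{AB}·5 = 350 + 57.73, so R_B^{AB} = 81.55 kN and R_A = 140 − 81.55 = 58.45 kN.
Span BC, ΣM about C: R_B^{BC}·9 = 84.75 + 57.73, so R_B^{BC} = 15.83 kN and R_C = 56.5 − 15.83 = 40.67 kN.
R_B = 81.55 + 15.83 = 97.38 kN.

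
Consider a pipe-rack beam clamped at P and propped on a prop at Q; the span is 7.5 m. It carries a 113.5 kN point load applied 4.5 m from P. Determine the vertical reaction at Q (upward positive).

R_Q = 49.03 kN

Take the reaction at Q as the redundant and release it; the primary structure is a cantilever fixed at P.
Downward deflection at the released point Q due to the loads:
  point load 113.5 at a = 4.5: Pa²(3L − a)/(6EI) = 6895/EI
Tip deflection under a unit load at Q: L³/(3EI) = 140.6/EI.
Compatibility at Q: δ_0 − R_Q·δ_{QQ} = 0, so R_Q = 6895/140.6 = 49.03 kN.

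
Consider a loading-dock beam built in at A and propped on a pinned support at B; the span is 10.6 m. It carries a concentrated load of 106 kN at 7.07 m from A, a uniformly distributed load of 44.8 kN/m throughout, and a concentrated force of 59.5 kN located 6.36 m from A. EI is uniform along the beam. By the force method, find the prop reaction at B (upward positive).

Choose R_B as the redundant. The primary structure is the cantilever fixed at A.
Downward deflection at the released point B due to the loads:
  point load 106 at a = 7.07: Pa²(3L − a)/(6EI) = 21838/EI
  UDL 44.8: wL⁴/(8EI) = 70699/EI
  point load 59.5 at a = 6.36: Pa²(3L − a)/(6EI) = 10205/EI
  δ_0 = 102742/EI
Tip deflection under a unit load at B: L³/(3EI) = 397/EI.
Compatibility at B: δ_0 − R_B·δ_{BB} = 0, so R_B = 102742/397 = 258.8 kN.

R_B = 258.8 kN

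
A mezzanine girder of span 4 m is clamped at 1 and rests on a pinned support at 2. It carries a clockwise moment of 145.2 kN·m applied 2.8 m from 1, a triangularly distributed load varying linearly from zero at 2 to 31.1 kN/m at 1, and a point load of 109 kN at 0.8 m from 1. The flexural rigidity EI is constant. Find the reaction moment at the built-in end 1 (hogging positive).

Choose R_2 as the redundant. The primary structure is the cantilever fixed at 1.
Primary-structure tip deflection at 2 by superposition:
  clockwise couple 145.2 at a = 2.8: M₀a(2L − a)/(2EI) = 1057/EI
  triangular load, peak 31.1 at the fixed end: w₀L⁴/(30EI) = 265.4/EI
  point load 109 at a = 0.8: Pa²(3L − a)/(6EI) = 130.2/EI
  δ_0 = 1453/EI
Flexibility coefficient — unit upward force at 2: δ_{22} = L³/(3EI) = 21.33/EI.
Compatibility at 2: δ_0 − R_2·δ_{22} = 0, so R_2 = 1453/21.33 = 68.09 kN.
Moment equilibrium about 1: M_1 = Σ(load moments about 1) − R_2·L = 315.3 − 68.09×4 = 42.96 kN·m.

M_1 = 42.96 kN·m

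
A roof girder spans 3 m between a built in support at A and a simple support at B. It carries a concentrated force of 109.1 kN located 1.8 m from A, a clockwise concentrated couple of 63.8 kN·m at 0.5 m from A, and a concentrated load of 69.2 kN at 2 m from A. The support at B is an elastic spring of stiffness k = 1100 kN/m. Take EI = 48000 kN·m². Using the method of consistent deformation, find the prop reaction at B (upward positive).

R_B = 15.86 kN

Take the reaction at B as the redundant and release it; the primary structure is a cantilever fixed at A.
Free-end deflection of the primary structure under the applied loading (downward +):
  point load 109.1 at a = 1.8: Pa²(3L − a)/(6EI) = 424.2/EI
  clockwise couple 63.8 at a = 0.5: M₀a(2L − a)/(2EI) = 87.72/EI
  point load 69.2 at a = 2: Pa²(3L − a)/(6EI) = 322.9/EI
  δ_0 = 834.8/EI
Tip deflection under a unit load at B: L³/(3EI) = 9/EI.
With EI = 48000 kN·m²: δ_0 = 0.017392 m and δ_{BB} = 0.000188 m/kN.
Compatibility — the spring shortens by R_B/k under the reaction it provides: δ_0 − R_B·δ_{BB} = R_B/k. With 1/k = 0.000909 m/kN, R_B = δ_0 / (δ_{BB} + 1/k) = 0.017392 / (0.000188 + 0.000909) = 15.86 kN.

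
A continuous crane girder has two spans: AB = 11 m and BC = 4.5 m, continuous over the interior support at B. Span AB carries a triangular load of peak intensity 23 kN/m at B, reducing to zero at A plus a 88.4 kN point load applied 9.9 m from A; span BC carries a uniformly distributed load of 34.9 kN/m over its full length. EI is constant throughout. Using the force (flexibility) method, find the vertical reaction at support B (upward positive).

Take M_B as the redundant. Released structure: two simple spans AB and BC with a hinge at B.
End slopes at the hinge B, treating each span as simply supported:
  span AB: triangular load, peak 23: w₀L³/(45EI) = 680.3/EI
  span AB: point load 88.4 at a = 9.9: Pab(L + a)/(6LEI) = 304.8/EI
  span BC: UDL 34.9: wL³/(24EI) = 132.5/EI
  relative rotation θ_0 = (985.1 + 132.5)/EI = 1118/EI
A unit hogging moment at B produces rotation L₁/(3EI) + L₂/(3EI) = 5.167/EI.
Compatibility: M_B·(L₁+L₂)/(3EI) = θ_0, giving M_B = 216.3 kN·m (hogging).
Span AB, ΣM about A with M_B applied at B: R_B^{AB}·11 = 1803 + 216.3, so R_B^{AB} = 183.6 kN and R_A = 214.9 − 183.6 = 31.34 kN.
Span BC, ΣM about C: R_B^{BC}·4.5 = 353.4 + 216.3, so R_B^{BC} = 126.6 kN and R_C = 157.1 − 126.6 = 30.45 kN.
R_B = 183.6 + 126.6 = 310.2 kN.

R_B = 310.2 kN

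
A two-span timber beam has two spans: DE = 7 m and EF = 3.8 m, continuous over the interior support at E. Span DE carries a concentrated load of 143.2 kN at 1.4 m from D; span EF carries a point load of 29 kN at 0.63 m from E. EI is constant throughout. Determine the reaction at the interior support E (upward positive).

R_E = 80.15 kN

Insert a hinge at E; M_E is the redundant, and each span becomes simply supported.
Discontinuity in slope at E on the released structure — sum the simple-span end rotations:
  span DE: point load 143.2 at a = 1.4: Pab(L + a)/(6LEI) = 224.5/EI
  span EF: point load 29 at a = 0.63: Pab(L + b)/(6LEI) = 17.7/EI
  relative rotation θ_0 = (224.5 + 17.7)/EI = 242.2/EI
A unit hogging moment at E produces rotation L₁/(3EI) + L₂/(3EI) = 3.6/EI.
Compatibility: M_E·(L₁+L₂)/(3EI) = θ_0, giving M_E = 67.29 kN·m (hogging).
Span DE, ΣM about D with M_E applied at E: R_E^{DE}·7 = 200.5 + 67.29, so R_E^{DE} = 38.25 kN and R_D = 143.2 − 38.25 = 104.9 kN.
Span EF, ΣM about F: R_E^{EF}·3.8 = 91.93 + 67.29, so R_E^{EF} = 41.9 kN and R_F = 29 − 41.9 = -12.9 kN.
R_E = 38.25 + 41.9 = 80.15 kN.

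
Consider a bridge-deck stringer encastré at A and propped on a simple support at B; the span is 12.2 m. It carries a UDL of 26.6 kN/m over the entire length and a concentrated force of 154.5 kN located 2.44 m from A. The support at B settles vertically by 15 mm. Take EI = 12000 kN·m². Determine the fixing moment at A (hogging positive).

Remove the prop at B; the released (primary) structure is a cantilever built in at A.
Downward deflection at the released point B due to the loads:
  UDL 26.6: wL⁴/(8EI) = 73660/EI
  point load 154.5 at a = 2.44: Pa²(3L − a)/(6EI) = 5237/EI
  δ_0 = 78897/EI
Flexibility coefficient — unit upward force at B: δ_{BB} = L³/(3EI) = 605.3/EI.
With EI = 12000 kN·m²: δ_0 = 6.5747 m and δ_{BB} = 0.05044 m/kN.
Compatibility — the beam at B must follow the support down by 0.015 m: δ_0 − R_B·δ_{BB} = 0.015, so R_B = (6.5747 − 0.015)/0.05044 = 130 kN.
Moment equilibrium about A: M_A = Σ(load moments about A) − R_B·L = 2357 − 130×12.2 = 769.9 kN·m.

M_A = 769.9 kN·m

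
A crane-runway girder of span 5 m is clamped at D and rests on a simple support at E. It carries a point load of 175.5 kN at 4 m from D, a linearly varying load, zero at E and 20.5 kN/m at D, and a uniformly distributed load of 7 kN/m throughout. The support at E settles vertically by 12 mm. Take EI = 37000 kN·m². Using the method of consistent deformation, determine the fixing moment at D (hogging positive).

M_D = 193.6 kN·m

Release the roller at E. Primary structure: cantilever fixed at D.
Deflection at E on the released cantilever, summing each load's contribution:
  point load 175.5 at a = 4: Pa²(3L − a)/(6EI) = 5148/EI
  triangular load, peak 20.5 at the fixed end: w₀L⁴/(30EI) = 427.1/EI
  UDL 7: wL⁴/(8EI) = 546.9/EI
  δ_0 = 6122/EI
Tip deflection under a unit load at E: L³/(3EI) = 41.67/EI.
With EI = 37000 kN·m²: δ_0 = 0.16546 m and δ_{EE} = 0.001126 m/kN.
Compatibility — the beam at E must follow the support down by 0.012 m: δ_0 − R_E·δ_{EE} = 0.012, so R_E = (0.16546 − 0.012)/0.001126 = 136.3 kN.
Moment equilibrium about D: M_D = Σ(load moments about D) − R_E·L = 874.9 − 136.3×5 = 193.6 kN·m.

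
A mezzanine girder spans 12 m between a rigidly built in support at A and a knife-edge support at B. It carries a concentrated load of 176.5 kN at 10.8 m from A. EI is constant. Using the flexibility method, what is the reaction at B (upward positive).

Choose R_B as the redundant. The primary structure is the cantilever fixed at A.
Downward deflection at the released point B due to the loads:
  point load 176.5 at a = 10.8: Pa²(3L − a)/(6EI) = 86465/EI
Flexibility coefficient — unit upward force at B: δ_{BB} = L³/(3EI) = 576/EI.
The prop prevents deflection at B: R_B = δ_0/δ_{BB} = 86465/576 = 150.1 kN.

R_B = 150.1 kN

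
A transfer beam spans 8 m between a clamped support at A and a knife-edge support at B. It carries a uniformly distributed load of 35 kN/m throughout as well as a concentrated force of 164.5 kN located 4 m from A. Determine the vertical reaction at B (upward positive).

Remove the prop at B; the released (primary) structure is a cantilever built in at A.
Deflection at B on the released cantilever, summing each load's contribution:
  UDL 35: wL⁴/(8EI) = 17920/EI
  point load 164.5 at a = 4: Pa²(3L − a)/(6EI) = 8773/EI
  δ_0 = 26693/EI
Flexibility coefficient — unit upward force at B: δ_{BB} = L³/(3EI) = 170.7/EI.
The prop prevents deflection at B: R_B = δ_0/δ_{BB} = 26693/170.7 = 156.4 kN.

R_B = 156.4 kN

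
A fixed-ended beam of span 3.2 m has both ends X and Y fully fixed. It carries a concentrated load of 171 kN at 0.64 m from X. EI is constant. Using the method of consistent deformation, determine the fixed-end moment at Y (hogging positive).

M_Y = 17.51 kN·m

Take the two fixed-end moments M_X, M_Y as redundants; the released structure is the simple span XY.
Simple-span end rotations at X and Y under the given loads:
  at X: point load 171 at a = 0.64: Pab(L + b)/(6LEI) = 84.05/EI
  at Y: point load 171 at a = 0.64: Pab(L + a)/(6LEI) = 56.03/EI
  θ_X0 = 84.05/EI,  θ_Y0 = 56.03/EI
Flexibility coefficients: a unit moment at one end gives L/(3EI) there and L/(6EI) at the far end, so f₁₁ = f₂₂ = 1.067/EI and f₁₂ = f₂₁ = 0.5333/EI.
Compatibility — zero rotation at each built-in end:
  1.067 M_X + 0.5333 M_Y = 84.05
  0.5333 M_X + 1.067 M_Y = 56.03
Solving the pair gives M_X = 70.04 kN·m and M_Y = 17.51 kN·m (hogging).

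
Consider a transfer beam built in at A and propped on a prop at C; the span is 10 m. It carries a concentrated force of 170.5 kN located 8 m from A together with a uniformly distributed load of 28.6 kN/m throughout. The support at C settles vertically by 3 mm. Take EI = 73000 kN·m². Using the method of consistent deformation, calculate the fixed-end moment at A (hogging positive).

M_A = 527.7 kN·m

Choose R_C as the redundant. The primary structure is the cantilever fixed at A.
Downward deflection at the released point C due to the loads:
  point load 170.5 at a = 8: Pa²(3L − a)/(6EI) = 40011/EI
  UDL 28.6: wL⁴/(8EI) = 35750/EI
  δ_0 = 75761/EI
Tip deflection under a unit load at C: L³/(3EI) = 333.3/EI.
With EI = 73000 kN·m²: δ_0 = 1.0378 m and δ_{CC} = 0.004566 m/kN.
Compatibility — the beam at C must follow the support down by 0.003 m: δ_0 − R_C·δ_{CC} = 0.003, so R_C = (1.0378 − 0.003)/0.004566 = 226.6 kN.
Moment equilibrium about A: M_A = Σ(load moments about A) − R_C·L = 2794 − 226.6×10 = 527.7 kN·m.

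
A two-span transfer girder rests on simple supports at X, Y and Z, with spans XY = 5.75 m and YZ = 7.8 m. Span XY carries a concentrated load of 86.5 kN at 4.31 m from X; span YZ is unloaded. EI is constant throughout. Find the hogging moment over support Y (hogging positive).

Insert a hinge at Y; M_Y is the redundant, and each span becomes simply supported.
Discontinuity in slope at Y on the released structure — sum the simple-span end rotations:
  span XY: point load 86.5 at a = 4.31: Pab(L + a)/(6LEI) = 156.5/EI
  relative rotation θ_0 = (156.5 + 0)/EI = 156.5/EI
A unit hogging moment at Y produces rotation L₁/(3EI) + L₂/(3EI) = 4.517/EI.
Slope continuity at Y: θ_0 = M_Y·4.517/EI, so M_Y = 156.5/4.517 = 34.66 kN·m (hogging).

M_Y = 34.66 kN·m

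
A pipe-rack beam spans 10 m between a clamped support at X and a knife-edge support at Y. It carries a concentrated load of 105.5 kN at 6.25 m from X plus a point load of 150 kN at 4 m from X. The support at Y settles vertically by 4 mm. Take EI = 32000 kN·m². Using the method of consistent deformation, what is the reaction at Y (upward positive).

R_Y = 79.75 kN

Release the roller at Y. Primary structure: cantilever fixed at X.
Deflection at Y on the released cantilever, summing each load's contribution:
  point load 105.5 at a = 6.25: Pa²(3L − a)/(6EI) = 16313/EI
  point load 150 at a = 4: Pa²(3L − a)/(6EI) = 10400/EI
  δ_0 = 26713/EI
Flexibility coefficient — unit upward force at Y: δ_{YY} = L³/(3EI) = 333.3/EI.
With EI = 32000 kN·m²: δ_0 = 0.83477 m and δ_{YY} = 0.010417 m/kN.
Compatibility — the beam at Y must follow the support down by 0.004 m: δ_0 − R_Y·δ_{YY} = 0.004, so R_Y = (0.83477 − 0.004)/0.010417 = 79.75 kN.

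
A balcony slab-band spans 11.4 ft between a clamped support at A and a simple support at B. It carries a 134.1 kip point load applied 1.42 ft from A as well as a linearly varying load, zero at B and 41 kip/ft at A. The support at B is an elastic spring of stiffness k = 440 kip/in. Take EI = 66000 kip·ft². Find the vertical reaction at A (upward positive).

R_A = 319.3 kip

Choose R_B as the redundant. The primary structure is the cantilever fixed at A.
Deflection at B on the released cantilever, summing each load's contribution:
  point load 134.1 at a = 1.42: Pa²(3L − a)/(6EI) = 1477/EI
  triangular load, peak 41 at the fixed end: w₀L⁴/(30EI) = 23082/EI
  δ_0 = 24560/EI
Flexibility coefficient — unit upward force at B: δ_{BB} = L³/(3EI) = 493.8/EI.
With EI = 66000 kip·ft²: δ_0 = 0.37212 ft and δ_{BB} = 0.007483 ft/kip.
Compatibility — the spring shortens by R_B/k under the reaction it provides: δ_0 − R_B·δ_{BB} = R_B/k. With 1/k = 1/(440×12) ft/kip = 0.000189 ft/kip, R_B = δ_0 / (δ_{BB} + 1/k) = 0.37212 / (0.007483 + 0.000189) = 48.5 kip.
Vertical equilibrium: R_A = ΣP − R_B = 367.8 − 48.5 = 319.3 kip.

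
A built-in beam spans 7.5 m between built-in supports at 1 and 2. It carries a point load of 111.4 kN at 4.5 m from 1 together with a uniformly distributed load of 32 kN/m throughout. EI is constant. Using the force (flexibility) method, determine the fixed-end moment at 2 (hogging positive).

Take the two fixed-end moments M_1, M_2 as redundants; the released structure is the simple span 12.
Simple-span end rotations at 1 and 2 under the given loads:
  at 1: point load 111.4 at a = 4.5: Pab(L + b)/(6LEI) = 350.9/EI
  at 2: point load 111.4 at a = 4.5: Pab(L + a)/(6LEI) = 401/EI
  at 1: UDL 32: wL³/(24EI) = 562.5/EI
  at 2: UDL 32: wL³/(24EI) = 562.5/EI
  θ_10 = 913.4/EI,  θ_20 = 963.5/EI
Flexibility coefficients: a unit moment at one end gives L/(3EI) there and L/(6EI) at the far end, so f₁₁ = f₂₂ = 2.5/EI and f₁₂ = f₂₁ = 1.25/EI.
Compatibility — zero rotation at each built-in end:
  2.5 M_1 + 1.25 M_2 = 913.4
  1.25 M_1 + 2.5 M_2 = 963.5
Solving the pair gives M_1 = 230.2 kN·m and M_2 = 270.3 kN·m (hogging).

M_2 = 270.3 kN·m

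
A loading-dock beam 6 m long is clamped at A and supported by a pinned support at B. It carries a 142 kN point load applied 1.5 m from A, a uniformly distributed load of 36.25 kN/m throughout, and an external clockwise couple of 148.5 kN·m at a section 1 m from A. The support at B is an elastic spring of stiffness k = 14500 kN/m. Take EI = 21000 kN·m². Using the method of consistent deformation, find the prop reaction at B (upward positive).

Choose R_B as the redundant. The primary structure is the cantilever fixed at A.
Downward deflection at the released point B due to the loads:
  point load 142 at a = 1.5: Pa²(3L − a)/(6EI) = 878.6/EI
  UDL 36.25: wL⁴/(8EI) = 5872/EI
  clockwise couple 148.5 at a = 1: M₀a(2L − a)/(2EI) = 816.8/EI
  δ_0 = 7568/EI
Flexibility coefficient — unit upward force at B: δ_{BB} = L³/(3EI) = 72/EI.
With EI = 21000 kN·m²: δ_0 = 0.36038 m and δ_{BB} = 0.003429 m/kN.
Compatibility — the spring shortens by R_B/k under the reaction it provides: δ_0 − R_B·δ_{BB} = R_B/k. With 1/k = 0.000069 m/kN, R_B = δ_0 / (δ_{BB} + 1/k) = 0.36038 / (0.003429 + 0.000069) = 103 kN.

R_B = 103 kN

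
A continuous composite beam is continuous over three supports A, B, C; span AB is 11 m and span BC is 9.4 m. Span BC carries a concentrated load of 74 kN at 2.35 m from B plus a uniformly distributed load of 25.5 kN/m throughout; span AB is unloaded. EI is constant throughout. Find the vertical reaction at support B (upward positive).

R_B = 211.3 kN

Insert a hinge at B; M_B is the redundant, and each span becomes simply supported.
Rotations at B on the released spans (each span's end-slope, ×1/EI):
  span BC: point load 74 at a = 2.35: Pab(L + b)/(6LEI) = 357.6/EI
  span BC: UDL 25.5: wL³/(24EI) = 882.5/EI
  relative rotation θ_0 = (0 + 1240)/EI = 1240/EI
A unit hogging moment at B produces rotation L₁/(3EI) + L₂/(3EI) = 6.8/EI.
Compatibility: M_B·(L₁+L₂)/(3EI) = θ_0, giving M_B = 182.4 kN·m (hogging).
Span AB, ΣM about A with M_B applied at B: R_B^{AB}·11 = 0 + 182.4, so R_B^{AB} = 16.58 kN and R_A = 0 − 16.58 = -16.58 kN.
Span BC, ΣM about C: R_B^{BC}·9.4 = 1648 + 182.4, so R_B^{BC} = 194.8 kN and R_C = 313.7 − 194.8 = 118.9 kN.
R_B = 16.58 + 194.8 = 211.3 kN.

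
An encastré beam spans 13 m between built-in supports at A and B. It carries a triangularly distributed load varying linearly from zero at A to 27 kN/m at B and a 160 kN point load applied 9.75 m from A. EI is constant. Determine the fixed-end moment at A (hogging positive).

M_A = 249.6 kN·m

Release both end moments; the primary structure is a simply-supported span AB with redundants M_A and M_B.
Simple-span end rotations at A and B under the given loads:
  at A: triangular load, peak 27: 7w₀L³/(360EI) = 1153/EI
  at B: triangular load, peak 27: w₀L³/(45EI) = 1318/EI
  at A: point load 160 at a = 9.75: Pab(L + b)/(6LEI) = 1056/EI
  at B: point load 160 at a = 9.75: Pab(L + a)/(6LEI) = 1479/EI
  θ_A0 = 2210/EI,  θ_B0 = 2797/EI
Flexibility coefficients: a unit moment at one end gives L/(3EI) there and L/(6EI) at the far end, so f₁₁ = f₂₂ = 4.333/EI and f₁₂ = f₂₁ = 2.167/EI.
Compatibility — zero rotation at each built-in end:
  4.333 M_A + 2.167 M_B = 2210
  2.167 M_A + 4.333 M_B = 2797
Solving the pair gives M_A = 249.6 kN·m and M_B = 520.6 kN·m (hogging).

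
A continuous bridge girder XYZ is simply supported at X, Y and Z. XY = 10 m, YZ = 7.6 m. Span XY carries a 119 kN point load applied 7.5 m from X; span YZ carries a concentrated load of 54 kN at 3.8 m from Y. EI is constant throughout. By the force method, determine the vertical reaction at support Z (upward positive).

Insert a hinge at Y; M_Y is the redundant, and each span becomes simply supported.
Rotations at Y on the released spans (each span's end-slope, ×1/EI):
  span XY: point load 119 at a = 7.5: Pab(L + a)/(6LEI) = 650.8/EI
  span YZ: point load 54 at a = 3.8: Pab(L + b)/(6LEI) = 194.9/EI
  relative rotation θ_0 = (650.8 + 194.9)/EI = 845.7/EI
A unit hogging moment at Y produces rotation L₁/(3EI) + L₂/(3EI) = 5.867/EI.
Slope continuity at Y: θ_0 = M_Y·5.867/EI, so M_Y = 845.7/5.867 = 144.2 kN·m (hogging).
Span YZ, ΣM about Z: R_Y^{YZ}·7.6 = 205.2 + 144.2, so R_Y^{YZ} = 45.97 kN and R_Z = 54 − 45.97 = 8.032 kN.

R_Z = 8.032 kN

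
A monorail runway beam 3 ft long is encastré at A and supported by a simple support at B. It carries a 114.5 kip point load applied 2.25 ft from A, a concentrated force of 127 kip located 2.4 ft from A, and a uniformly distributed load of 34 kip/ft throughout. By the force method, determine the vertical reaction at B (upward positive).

R_B = 200.1 kip

Choose R_B as the redundant. The primary structure is the cantilever fixed at A.
Free-end deflection of the primary structure under the applied loading (downward +):
  point load 114.5 at a = 2.25: Pa²(3L − a)/(6EI) = 652.1/EI
  point load 127 at a = 2.4: Pa²(3L − a)/(6EI) = 804.7/EI
  UDL 34: wL⁴/(8EI) = 344.2/EI
  δ_0 = 1801/EI
Tip deflection under a unit load at B: L³/(3EI) = 9/EI.
The prop prevents deflection at B: R_B = δ_0/δ_{BB} = 1801/9 = 200.1 kip.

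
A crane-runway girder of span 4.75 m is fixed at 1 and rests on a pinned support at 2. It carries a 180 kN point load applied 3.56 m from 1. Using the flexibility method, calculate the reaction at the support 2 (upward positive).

Release the roller at 2. Primary structure: cantilever fixed at 1.
Downward deflection at the released point 2 due to the loads:
  point load 180 at a = 3.56: Pa²(3L − a)/(6EI) = 4064/EI
Flexibility coefficient — unit upward force at 2: δ_{22} = L³/(3EI) = 35.72/EI.
Compatibility at 2: δ_0 − R_2·δ_{22} = 0, so R_2 = 4064/35.72 = 113.8 kN.

R_2 = 113.8 kN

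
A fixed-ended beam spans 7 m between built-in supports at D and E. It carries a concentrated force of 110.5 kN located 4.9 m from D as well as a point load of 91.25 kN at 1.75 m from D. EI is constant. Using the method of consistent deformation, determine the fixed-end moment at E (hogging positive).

M_E = 143.6 kN·m

Release both end moments; the primary structure is a simply-supported span DE with redundants M_D and M_E.
End rotations of the released simple span under the applied load (×1/EI):
  at D: point load 110.5 at a = 4.9: Pab(L + b)/(6LEI) = 246.4/EI
  at E: point load 110.5 at a = 4.9: Pab(L + a)/(6LEI) = 322.2/EI
  at D: point load 91.25 at a = 1.75: Pab(L + b)/(6LEI) = 244.5/EI
  at E: point load 91.25 at a = 1.75: Pab(L + a)/(6LEI) = 174.7/EI
  θ_D0 = 490.9/EI,  θ_E0 = 496.8/EI
Flexibility coefficients: a unit moment at one end gives L/(3EI) there and L/(6EI) at the far end, so f₁₁ = f₂₂ = 2.333/EI and f₁₂ = f₂₁ = 1.167/EI.
Compatibility — zero rotation at each built-in end:
  2.333 M_D + 1.167 M_E = 490.9
  1.167 M_D + 2.333 M_E = 496.8
Solving the pair gives M_D = 138.6 kN·m and M_E = 143.6 kN·m (hogging).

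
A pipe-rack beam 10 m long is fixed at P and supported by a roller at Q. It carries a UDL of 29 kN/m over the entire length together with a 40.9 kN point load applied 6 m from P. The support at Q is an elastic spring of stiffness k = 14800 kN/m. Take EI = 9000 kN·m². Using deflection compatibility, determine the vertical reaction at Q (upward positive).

R_Q = 126.2 kN

Take the reaction at Q as the redundant and release it; the primary structure is a cantilever fixed at P.
Free-end deflection of the primary structure under the applied loading (downward +):
  UDL 29: wL⁴/(8EI) = 36250/EI
  point load 40.9 at a = 6: Pa²(3L − a)/(6EI) = 5890/EI
  δ_0 = 42140/EI
Flexibility coefficient — unit upward force at Q: δ_{QQ} = L³/(3EI) = 333.3/EI.
With EI = 9000 kN·m²: δ_0 = 4.6822 m and δ_{QQ} = 0.037037 m/kN.
Compatibility — the spring shortens by R_Q/k under the reaction it provides: δ_0 − R_Q·δ_{QQ} = R_Q/k. With 1/k = 0.000068 m/kN, R_Q = δ_0 / (δ_{QQ} + 1/k) = 4.6822 / (0.037037 + 0.000068) = 126.2 kN.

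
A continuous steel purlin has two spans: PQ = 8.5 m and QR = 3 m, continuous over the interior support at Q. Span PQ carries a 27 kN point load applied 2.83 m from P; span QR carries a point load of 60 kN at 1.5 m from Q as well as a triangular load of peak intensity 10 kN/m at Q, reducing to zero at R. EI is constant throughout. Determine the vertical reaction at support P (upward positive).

Take M_Q as the redundant. Released structure: two simple spans PQ and QR with a hinge at Q.
End slopes at the hinge Q, treating each span as simply supported:
  span PQ: point load 27 at a = 2.83: Pab(L + a)/(6LEI) = 96.25/EI
  span QR: point load 60 at a = 1.5: Pab(L + b)/(6LEI) = 33.75/EI
  span QR: triangular load, peak 10: w₀L³/(45EI) = 6/EI
  relative rotation θ_0 = (96.25 + 39.75)/EI = 136/EI
A unit hogging moment at Q produces rotation L₁/(3EI) + L₂/(3EI) = 3.833/EI.
Slope continuity at Q: θ_0 = M_Q·3.833/EI, so M_Q = 136/3.833 = 35.48 kN·m (hogging).
Span PQ, ΣM about P with M_Q applied at Q: R_Q^{PQ}·8.5 = 76.41 + 35.48, so R_Q^{PQ} = 13.16 kN and R_P = 27 − 13.16 = 13.84 kN.

R_P = 13.84 kN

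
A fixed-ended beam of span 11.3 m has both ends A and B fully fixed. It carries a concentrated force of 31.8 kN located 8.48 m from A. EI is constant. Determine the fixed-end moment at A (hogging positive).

M_A = 16.79 kN·m

Release both end moments; the primary structure is a simply-supported span AB with redundants M_A and M_B.
End rotations of the released simple span under the applied load (×1/EI):
  at A: point load 31.8 at a = 8.48: Pab(L + b)/(6LEI) = 158.4/EI
  at B: point load 31.8 at a = 8.48: Pab(L + a)/(6LEI) = 221.9/EI
  θ_A0 = 158.4/EI,  θ_B0 = 221.9/EI
Flexibility coefficients: a unit moment at one end gives L/(3EI) there and L/(6EI) at the far end, so f₁₁ = f₂₂ = 3.767/EI and f₁₂ = f₂₁ = 1.883/EI.
Compatibility — zero rotation at each built-in end:
  3.767 M_A + 1.883 M_B = 158.4
  1.883 M_A + 3.767 M_B = 221.9
Solving the pair gives M_A = 16.79 kN·m and M_B = 50.5 kN·m (hogging).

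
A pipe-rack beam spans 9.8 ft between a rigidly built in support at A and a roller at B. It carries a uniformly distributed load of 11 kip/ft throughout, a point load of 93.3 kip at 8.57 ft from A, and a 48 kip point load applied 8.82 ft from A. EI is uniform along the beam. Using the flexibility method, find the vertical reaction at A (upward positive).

R_A = 92.02 kip

Release the roller at B. Primary structure: cantilever fixed at A.
Deflection at B on the released cantilever, summing each load's contribution:
  UDL 11: wL⁴/(8EI) = 12683/EI
  point load 93.3 at a = 8.57: Pa²(3L − a)/(6EI) = 23789/EI
  point load 48 at a = 8.82: Pa²(3L − a)/(6EI) = 12808/EI
  δ_0 = 49280/EI
Flexibility coefficient — unit upward force at B: δ_{BB} = L³/(3EI) = 313.7/EI.
The prop prevents deflection at B: R_B = δ_0/δ_{BB} = 49280/313.7 = 157.1 kip.
Vertical equilibrium: R_A = ΣP − R_B = 249.1 − 157.1 = 92.02 kip.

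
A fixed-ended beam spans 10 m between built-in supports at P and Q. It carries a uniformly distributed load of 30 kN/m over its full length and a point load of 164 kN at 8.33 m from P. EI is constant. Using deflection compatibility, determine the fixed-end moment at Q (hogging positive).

Take the two fixed-end moments M_P, M_Q as redundants; the released structure is the simple span PQ.
End rotations of the released simple span under the applied load (×1/EI):
  at P: UDL 30: wL³/(24EI) = 1250/EI
  at Q: UDL 30: wL³/(24EI) = 1250/EI
  at P: point load 164 at a = 8.33: Pab(L + b)/(6LEI) = 443.7/EI
  at Q: point load 164 at a = 8.33: Pab(L + a)/(6LEI) = 697/EI
  θ_P0 = 1694/EI,  θ_Q0 = 1947/EI
Flexibility coefficients: a unit moment at one end gives L/(3EI) there and L/(6EI) at the far end, so f₁₁ = f₂₂ = 3.333/EI and f₁₂ = f₂₁ = 1.667/EI.
Compatibility — zero rotation at each built-in end:
  3.333 M_P + 1.667 M_Q = 1694
  1.667 M_P + 3.333 M_Q = 1947
Solving the pair gives M_P = 288.1 kN·m and M_Q = 440 kN·m (hogging).

M_Q = 440 kN·m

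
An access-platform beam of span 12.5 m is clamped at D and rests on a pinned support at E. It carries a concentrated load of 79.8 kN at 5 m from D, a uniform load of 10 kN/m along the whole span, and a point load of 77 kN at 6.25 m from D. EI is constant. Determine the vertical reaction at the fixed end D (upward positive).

Remove the prop at E; the released (primary) structure is a cantilever built in at D.
Free-end deflection of the primary structure under the applied loading (downward +):
  point load 79.8 at a = 5: Pa²(3L − a)/(6EI) = 10806/EI
  UDL 10: wL⁴/(8EI) = 30518/EI
  point load 77 at a = 6.25: Pa²(3L − a)/(6EI) = 15666/EI
  δ_0 = 56990/EI
Tip deflection under a unit load at E: L³/(3EI) = 651/EI.
The prop prevents deflection at E: R_E = δ_0/δ_{EE} = 56990/651 = 87.54 kN.
Vertical equilibrium: R_D = ΣP − R_E = 281.8 − 87.54 = 194.3 kN.

R_D = 194.3 kN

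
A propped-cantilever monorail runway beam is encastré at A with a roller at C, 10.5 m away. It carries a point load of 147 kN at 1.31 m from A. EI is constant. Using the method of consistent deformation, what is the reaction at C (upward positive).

Choose R_C as the redundant. The primary structure is the cantilever fixed at A.
Primary-structure tip deflection at C by superposition:
  point load 147 at a = 1.31: Pa²(3L − a)/(6EI) = 1269/EI
Flexibility coefficient — unit upward force at C: δ_{CC} = L³/(3EI) = 385.9/EI.
Compatibility at C: δ_0 − R_C·δ_{CC} = 0, so R_C = 1269/385.9 = 3.289 kN.

R_C = 3.289 kN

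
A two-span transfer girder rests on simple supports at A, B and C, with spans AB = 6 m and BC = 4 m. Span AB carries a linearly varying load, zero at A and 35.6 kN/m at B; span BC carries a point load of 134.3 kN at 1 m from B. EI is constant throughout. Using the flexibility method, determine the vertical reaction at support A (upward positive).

Release continuity at B by inserting a hinge; the redundant is the internal moment M_B. The primary structure is two simply-supported spans AB and BC.
Rotations at B on the released spans (each span's end-slope, ×1/EI):
  span AB: triangular load, peak 35.6: w₀L³/(45EI) = 170.9/EI
  span BC: point load 134.3 at a = 1: Pab(L + b)/(6LEI) = 117.5/EI
  relative rotation θ_0 = (170.9 + 117.5)/EI = 288.4/EI
A unit hogging moment at B produces rotation L₁/(3EI) + L₂/(3EI) = 3.333/EI.
Slope continuity at B: θ_0 = M_B·3.333/EI, so M_B = 288.4/3.333 = 86.52 kN·m (hogging).
Span AB, ΣM about A with M_B applied at B: R_B^{AB}·6 = 427.2 + 86.52, so R_B^{AB} = 85.62 kN and R_A = 106.8 − 85.62 = 21.18 kN.

R_A = 21.18 kN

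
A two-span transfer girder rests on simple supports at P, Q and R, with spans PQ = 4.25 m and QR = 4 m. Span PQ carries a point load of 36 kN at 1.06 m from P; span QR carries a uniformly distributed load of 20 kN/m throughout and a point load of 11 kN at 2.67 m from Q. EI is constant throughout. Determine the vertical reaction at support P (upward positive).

R_P = 19.55 kN

Insert a hinge at Q; M_Q is the redundant, and each span becomes simply supported.
Discontinuity in slope at Q on the released structure — sum the simple-span end rotations:
  span PQ: point load 36 at a = 1.06: Pab(L + a)/(6LEI) = 25.35/EI
  span QR: UDL 20: wL³/(24EI) = 53.33/EI
  span QR: point load 11 at a = 2.67: Pab(L + b)/(6LEI) = 8.675/EI
  relative rotation θ_0 = (25.35 + 62.01)/EI = 87.36/EI
A unit hogging moment at Q produces rotation L₁/(3EI) + L₂/(3EI) = 2.75/EI.
Slope continuity at Q: θ_0 = M_Q·2.75/EI, so M_Q = 87.36/2.75 = 31.77 kN·m (hogging).
Span PQ, ΣM about P with M_Q applied at Q: R_Q^{PQ}·4.25 = 38.16 + 31.77, so R_Q^{PQ} = 16.45 kN and R_P = 36 − 16.45 = 19.55 kN.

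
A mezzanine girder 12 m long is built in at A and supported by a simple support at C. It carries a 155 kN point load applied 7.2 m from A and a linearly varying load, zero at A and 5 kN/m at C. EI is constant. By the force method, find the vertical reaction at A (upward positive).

Remove the prop at C; the released (primary) structure is a cantilever built in at A.
Deflection at C on the released cantilever, summing each load's contribution:
  point load 155 at a = 7.2: Pa²(3L − a)/(6EI) = 38569/EI
  triangular load, peak 5 at the free end: 11w₀L⁴/(120EI) = 9504/EI
  δ_0 = 48073/EI
Flexibility coefficient — unit upward force at C: δ_{CC} = L³/(3EI) = 576/EI.
Compatibility at C: δ_0 − R_C·δ_{CC} = 0, so R_C = 48073/576 = 83.46 kN.
Vertical equilibrium: R_A = ΣP − R_C = 185 − 83.46 = 101.5 kN.

R_A = 101.5 kN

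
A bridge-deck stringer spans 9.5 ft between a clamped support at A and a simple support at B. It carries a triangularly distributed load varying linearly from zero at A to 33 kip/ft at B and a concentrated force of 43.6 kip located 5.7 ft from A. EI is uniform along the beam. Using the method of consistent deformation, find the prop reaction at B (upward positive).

R_B = 105 kip

Release the roller at B. Primary structure: cantilever fixed at A.
Free-end deflection of the primary structure under the applied loading (downward +):
  triangular load, peak 33 at the free end: 11w₀L⁴/(120EI) = 24639/EI
  point load 43.6 at a = 5.7: Pa²(3L − a)/(6EI) = 5383/EI
  δ_0 = 30022/EI
Tip deflection under a unit load at B: L³/(3EI) = 285.8/EI.
The prop prevents deflection at B: R_B = δ_0/δ_{BB} = 30022/285.8 = 105 kip.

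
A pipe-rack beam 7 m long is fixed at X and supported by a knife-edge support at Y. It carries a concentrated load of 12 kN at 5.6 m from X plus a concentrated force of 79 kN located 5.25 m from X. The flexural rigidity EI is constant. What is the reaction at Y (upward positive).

R_Y = 58.44 kN

Take the reaction at Y as the redundant and release it; the primary structure is a cantilever fixed at X.
Downward deflection at the released point Y due to the loads:
  point load 12 at a = 5.6: Pa²(3L − a)/(6EI) = 965.9/EI
  point load 79 at a = 5.25: Pa²(3L − a)/(6EI) = 5716/EI
  δ_0 = 6682/EI
Flexibility coefficient — unit upward force at Y: δ_{YY} = L³/(3EI) = 114.3/EI.
The prop prevents deflection at Y: R_Y = δ_0/δ_{YY} = 6682/114.3 = 58.44 kN.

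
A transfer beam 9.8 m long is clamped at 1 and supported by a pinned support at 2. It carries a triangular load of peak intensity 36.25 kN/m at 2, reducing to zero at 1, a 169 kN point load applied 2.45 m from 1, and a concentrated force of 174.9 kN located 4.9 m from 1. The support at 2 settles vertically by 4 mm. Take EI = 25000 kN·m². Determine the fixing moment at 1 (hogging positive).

M_1 = 799.3 kN·m

Release the roller at 2. Primary structure: cantilever fixed at 1.
Primary-structure tip deflection at 2 by superposition:
  triangular load, peak 36.25 at the free end: 11w₀L⁴/(120EI) = 30650/EI
  point load 169 at a = 2.45: Pa²(3L − a)/(6EI) = 4556/EI
  point load 174.9 at a = 4.9: Pa²(3L − a)/(6EI) = 17147/EI
  δ_0 = 52353/EI
Flexibility coefficient — unit upward force at 2: δ_{22} = L³/(3EI) = 313.7/EI.
With EI = 25000 kN·m²: δ_0 = 2.0941 m and δ_{22} = 0.012549 m/kN.
Compatibility — the beam at 2 must follow the support down by 0.004 m: δ_0 − R_2·δ_{22} = 0.004, so R_2 = (2.0941 − 0.004)/0.012549 = 166.6 kN.
Moment equilibrium about 1: M_1 = Σ(load moments about 1) − R_2·L = 2432 − 166.6×9.8 = 799.3 kN·m.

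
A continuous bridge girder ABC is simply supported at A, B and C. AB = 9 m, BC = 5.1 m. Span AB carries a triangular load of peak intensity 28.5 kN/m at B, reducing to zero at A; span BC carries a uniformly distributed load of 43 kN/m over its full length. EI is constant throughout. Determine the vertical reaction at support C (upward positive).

Insert a hinge at B; M_B is the redundant, and each span becomes simply supported.
Discontinuity in slope at B on the released structure — sum the simple-span end rotations:
  span AB: triangular load, peak 28.5: w₀L³/(45EI) = 461.7/EI
  span BC: UDL 43: wL³/(24EI) = 237.7/EI
  relative rotation θ_0 = (461.7 + 237.7)/EI = 699.4/EI
A unit hogging moment at B produces rotation L₁/(3EI) + L₂/(3EI) = 4.7/EI.
Slope continuity at B: θ_0 = M_B·4.7/EI, so M_B = 699.4/4.7 = 148.8 kN·m (hogging).
Span BC, ΣM about C: R_B^{BC}·5.1 = 559.2 + 148.8, so R_B^{BC} = 138.8 kN and R_C = 219.3 − 138.8 = 80.47 kN.

R_C = 80.47 kN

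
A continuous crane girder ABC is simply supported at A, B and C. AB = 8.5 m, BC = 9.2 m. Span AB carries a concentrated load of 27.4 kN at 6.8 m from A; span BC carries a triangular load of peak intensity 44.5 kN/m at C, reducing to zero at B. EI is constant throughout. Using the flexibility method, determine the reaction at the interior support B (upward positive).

R_B = 119.6 kN

Release continuity at B by inserting a hinge; the redundant is the internal moment M_B. The primary structure is two simply-supported spans AB and BC.
Discontinuity in slope at B on the released structure — sum the simple-span end rotations:
  span AB: point load 27.4 at a = 6.8: Pab(L + a)/(6LEI) = 95.02/EI
  span BC: triangular load, peak 44.5: 7w₀L³/(360EI) = 673.8/EI
  relative rotation θ_0 = (95.02 + 673.8)/EI = 768.8/EI
A unit hogging moment at B produces rotation L₁/(3EI) + L₂/(3EI) = 5.9/EI.
Slope continuity at B: θ_0 = M_B·5.9/EI, so M_B = 768.8/5.9 = 130.3 kN·m (hogging).
Span AB, ΣM about A with M_B applied at B: R_B^{AB}·8.5 = 186.3 + 130.3, so R_B^{AB} = 37.25 kN and R_A = 27.4 − 37.25 = -9.85 kN.
Span BC, ΣM about C: R_B^{BC}·9.2 = 627.7 + 130.3, so R_B^{BC} = 82.4 kN and R_C = 204.7 − 82.4 = 122.3 kN.
R_B = 37.25 + 82.4 = 119.6 kN.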